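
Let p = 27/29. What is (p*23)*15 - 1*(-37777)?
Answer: 1104848/29 ≈ 38098.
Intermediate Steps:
p = 27/29 (p = 27*(1/29) = 27/29 ≈ 0.93103)
(p*23)*15 - 1*(-37777) = ((27/29)*23)*15 - 1*(-37777) = (621/29)*15 + 37777 = 9315/29 + 37777 = 1104848/29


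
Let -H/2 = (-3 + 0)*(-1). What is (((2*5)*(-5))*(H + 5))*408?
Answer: 20400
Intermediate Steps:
H = -6 (H = -2*(-3 + 0)*(-1) = -(-6)*(-1) = -2*3 = -6)
(((2*5)*(-5))*(H + 5))*408 = (((2*5)*(-5))*(-6 + 5))*408 = ((10*(-5))*(-1))*408 = -50*(-1)*408 = 50*408 = 20400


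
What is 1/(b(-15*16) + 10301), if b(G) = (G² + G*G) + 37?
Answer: 1/125538 ≈ 7.9657e-6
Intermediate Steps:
b(G) = 37 + 2*G² (b(G) = (G² + G²) + 37 = 2*G² + 37 = 37 + 2*G²)
1/(b(-15*16) + 10301) = 1/((37 + 2*(-15*16)²) + 10301) = 1/((37 + 2*(-240)²) + 10301) = 1/((37 + 2*57600) + 10301) = 1/((37 + 115200) + 10301) = 1/(115237 + 10301) = 1/125538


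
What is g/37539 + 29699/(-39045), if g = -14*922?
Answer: -539621207/488570085 ≈ -1.1045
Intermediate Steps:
g = -12908
g/37539 + 29699/(-39045) = -12908/37539 + 29699/(-39045) = -12908*1/37539 + 29699*(-1/39045) = -12908/37539 - 29699/39045 = -539621207/488570085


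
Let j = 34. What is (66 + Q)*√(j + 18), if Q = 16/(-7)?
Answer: 892*√13/7 ≈ 459.45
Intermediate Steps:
Q = -16/7 (Q = -⅐*16 = -16/7 ≈ -2.2857)
(66 + Q)*√(j + 18) = (66 - 16/7)*√(34 + 18) = 446*√52/7 = 446*(2*√13)/7 = 892*√13/7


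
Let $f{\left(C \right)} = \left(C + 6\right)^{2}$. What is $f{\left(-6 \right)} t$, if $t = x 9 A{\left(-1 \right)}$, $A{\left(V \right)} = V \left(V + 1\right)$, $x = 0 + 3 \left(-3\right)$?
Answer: $0$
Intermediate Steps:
$f{\left(C \right)} = \left(6 + C\right)^{2}$
$x = -9$ ($x = 0 - 9 = -9$)
$A{\left(V \right)} = V \left(1 + V\right)$
$t = 0$ ($t = \left(-9\right) 9 \left(- (1 - 1)\right) = - 81 \left(\left(-1\right) 0\right) = \left(-81\right) 0 = 0$)
$f{\left(-6 \right)} t = \left(6 - 6\right)^{2} \cdot 0 = 0^{2} \cdot 0 = 0 \cdot 0 = 0$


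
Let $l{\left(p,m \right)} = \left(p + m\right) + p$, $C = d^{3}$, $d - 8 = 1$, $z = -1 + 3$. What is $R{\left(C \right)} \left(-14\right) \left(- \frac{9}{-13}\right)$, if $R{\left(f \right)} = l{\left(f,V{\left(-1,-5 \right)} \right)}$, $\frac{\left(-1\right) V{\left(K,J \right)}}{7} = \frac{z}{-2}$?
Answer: $- \frac{184590}{13} \approx -14199.0$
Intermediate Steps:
$z = 2$
$V{\left(K,J \right)} = 7$ ($V{\left(K,J \right)} = - 7 \frac{2}{-2} = - 7 \cdot 2 \left(- \frac{1}{2}\right) = \left(-7\right) \left(-1\right) = 7$)
$d = 9$ ($d = 8 + 1 = 9$)
$C = 729$ ($C = 9^{3} = 729$)
$l{\left(p,m \right)} = m + 2 p$ ($l{\left(p,m \right)} = \left(m + p\right) + p = m + 2 p$)
$R{\left(f \right)} = 7 + 2 f$
$R{\left(C \right)} \left(-14\right) \left(- \frac{9}{-13}\right) = \left(7 + 2 \cdot 729\right) \left(-14\right) \left(- \frac{9}{-13}\right) = \left(7 + 1458\right) \left(-14\right) \left(\left(-9\right) \left(- \frac{1}{13}\right)\right) = 1465 \left(-14\right) \frac{9}{13} = \left(-20510\right) \frac{9}{13} = - \frac{184590}{13}$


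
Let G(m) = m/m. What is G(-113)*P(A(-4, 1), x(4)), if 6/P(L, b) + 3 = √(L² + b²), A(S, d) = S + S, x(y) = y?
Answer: 18/71 + 24*√5/71 ≈ 1.0094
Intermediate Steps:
G(m) = 1
A(S, d) = 2*S
P(L, b) = 6/(-3 + √(L² + b²))
G(-113)*P(A(-4, 1), x(4)) = 1*(6/(-3 + √((2*(-4))² + 4²))) = 1*(6/(-3 + √((-8)² + 16))) = 1*(6/(-3 + √(64 + 16))) = 1*(6/(-3 + √80)) = 1*(6/(-3 + 4*√5)) = 6/(-3 + 4*√5)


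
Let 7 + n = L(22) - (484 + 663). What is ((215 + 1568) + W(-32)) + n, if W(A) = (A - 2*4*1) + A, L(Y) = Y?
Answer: 579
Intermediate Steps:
n = -1132 (n = -7 + (22 - (484 + 663)) = -7 + (22 - 1*1147) = -7 + (22 - 1147) = -7 - 1125 = -1132)
W(A) = -8 + 2*A (W(A) = (A - 8*1) + A = (A - 8) + A = (-8 + A) + A = -8 + 2*A)
((215 + 1568) + W(-32)) + n = ((215 + 1568) + (-8 + 2*(-32))) - 1132 = (1783 + (-8 - 64)) - 1132 = (1783 - 72) - 1132 = 1711 - 1132 = 579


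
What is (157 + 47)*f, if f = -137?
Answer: -27948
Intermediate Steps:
(157 + 47)*f = (157 + 47)*(-137) = 204*(-137) = -27948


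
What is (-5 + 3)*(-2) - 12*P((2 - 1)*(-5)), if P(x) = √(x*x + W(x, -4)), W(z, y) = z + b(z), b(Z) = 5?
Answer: -56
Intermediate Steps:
W(z, y) = 5 + z (W(z, y) = z + 5 = 5 + z)
P(x) = √(5 + x + x²) (P(x) = √(x*x + (5 + x)) = √(x² + (5 + x)) = √(5 + x + x²))
(-5 + 3)*(-2) - 12*P((2 - 1)*(-5)) = (-5 + 3)*(-2) - 12*√(5 + (2 - 1)*(-5) + ((2 - 1)*(-5))²) = -2*(-2) - 12*√(5 + 1*(-5) + (1*(-5))²) = 4 - 12*√(5 - 5 + (-5)²) = 4 - 12*√(5 - 5 + 25) = 4 - 12*√25 = 4 - 12*5 = 4 - 60 = -56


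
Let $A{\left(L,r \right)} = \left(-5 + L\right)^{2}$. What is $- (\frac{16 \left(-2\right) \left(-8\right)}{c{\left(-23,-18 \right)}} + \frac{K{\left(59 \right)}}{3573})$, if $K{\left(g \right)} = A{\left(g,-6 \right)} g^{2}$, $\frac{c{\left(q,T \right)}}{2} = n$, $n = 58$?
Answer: $- \frac{32732884}{11513} \approx -2843.1$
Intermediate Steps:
$c{\left(q,T \right)} = 116$ ($c{\left(q,T \right)} = 2 \cdot 58 = 116$)
$K{\left(g \right)} = g^{2} \left(-5 + g\right)^{2}$ ($K{\left(g \right)} = \left(-5 + g\right)^{2} g^{2} = g^{2} \left(-5 + g\right)^{2}$)
$- (\frac{16 \left(-2\right) \left(-8\right)}{c{\left(-23,-18 \right)}} + \frac{K{\left(59 \right)}}{3573}) = - (\frac{16 \left(-2\right) \left(-8\right)}{116} + \frac{59^{2} \left(-5 + 59\right)^{2}}{3573}) = - (\left(-32\right) \left(-8\right) \frac{1}{116} + 3481 \cdot 54^{2} \cdot \frac{1}{3573}) = - (256 \cdot \frac{1}{116} + 3481 \cdot 2916 \cdot \frac{1}{3573}) = - (\frac{64}{29} + 10150596 \cdot \frac{1}{3573}) = - (\frac{64}{29} + \frac{1127844}{397}) = \left(-1\right) \frac{32732884}{11513} = - \frac{32732884}{11513}$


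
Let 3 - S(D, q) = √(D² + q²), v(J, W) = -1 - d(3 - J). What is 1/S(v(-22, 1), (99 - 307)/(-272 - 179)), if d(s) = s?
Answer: -610203/135711731 - 11726*√203465/135711731 ≈ -0.043471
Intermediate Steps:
v(J, W) = -4 + J (v(J, W) = -1 - (3 - J) = -1 + (-3 + J) = -4 + J)
S(D, q) = 3 - √(D² + q²)
1/S(v(-22, 1), (99 - 307)/(-272 - 179)) = 1/(3 - √((-4 - 22)² + ((99 - 307)/(-272 - 179))²)) = 1/(3 - √((-26)² + (-208/(-451))²)) = 1/(3 - √(676 + (-208*(-1/451))²)) = 1/(3 - √(676 + (208/451)²)) = 1/(3 - √(676 + 43264/203401)) = 1/(3 - √(137542340/203401)) = 1/(3 - 26*√203465/451)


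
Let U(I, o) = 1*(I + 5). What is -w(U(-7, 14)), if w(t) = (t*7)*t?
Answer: -28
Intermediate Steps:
U(I, o) = 5 + I (U(I, o) = 1*(5 + I) = 5 + I)
w(t) = 7*t² (w(t) = (7*t)*t = 7*t²)
-w(U(-7, 14)) = -7*(5 - 7)² = -7*(-2)² = -7*4 = -1*28 = -28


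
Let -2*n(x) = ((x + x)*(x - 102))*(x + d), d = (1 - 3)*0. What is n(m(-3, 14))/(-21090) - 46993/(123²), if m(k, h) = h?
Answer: -208671227/53178435 ≈ -3.9240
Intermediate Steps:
d = 0 (d = -2*0 = 0)
n(x) = -x²*(-102 + x) (n(x) = -(x + x)*(x - 102)*(x + 0)/2 = -(2*x)*(-102 + x)*x/2 = -2*x*(-102 + x)*x/2 = -x²*(-102 + x))
n(m(-3, 14))/(-21090) - 46993/(123²) = (14²*(102 - 1*14))/(-21090) - 46993/(123²) = (196*(102 - 14))*(-1/21090) - 46993/15129 = (196*88)*(-1/21090) - 46993*1/15129 = 17248*(-1/21090) - 46993/15129 = -8624/10545 - 46993/15129 = -208671227/53178435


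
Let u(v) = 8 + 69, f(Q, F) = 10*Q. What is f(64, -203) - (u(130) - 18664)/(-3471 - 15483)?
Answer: 12111973/18954 ≈ 639.02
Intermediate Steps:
u(v) = 77
f(64, -203) - (u(130) - 18664)/(-3471 - 15483) = 10*64 - (77 - 18664)/(-3471 - 15483) = 640 - (-18587)/(-18954) = 640 - (-18587)*(-1)/18954 = 640 - 1*18587/18954 = 640 - 18587/18954 = 12111973/18954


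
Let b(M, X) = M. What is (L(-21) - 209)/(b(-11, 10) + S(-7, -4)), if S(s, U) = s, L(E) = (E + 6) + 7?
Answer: 217/18 ≈ 12.056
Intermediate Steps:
L(E) = 13 + E (L(E) = (6 + E) + 7 = 13 + E)
(L(-21) - 209)/(b(-11, 10) + S(-7, -4)) = ((13 - 21) - 209)/(-11 - 7) = (-8 - 209)/(-18) = -217*(-1/18) = 217/18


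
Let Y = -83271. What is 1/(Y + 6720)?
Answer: -1/76551 ≈ -1.3063e-5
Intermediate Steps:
1/(Y + 6720) = 1/(-83271 + 6720) = 1/(-76551) = -1/76551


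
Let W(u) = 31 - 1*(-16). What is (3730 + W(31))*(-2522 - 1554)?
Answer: -15395052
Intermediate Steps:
W(u) = 47 (W(u) = 31 + 16 = 47)
(3730 + W(31))*(-2522 - 1554) = (3730 + 47)*(-2522 - 1554) = 3777*(-4076) = -15395052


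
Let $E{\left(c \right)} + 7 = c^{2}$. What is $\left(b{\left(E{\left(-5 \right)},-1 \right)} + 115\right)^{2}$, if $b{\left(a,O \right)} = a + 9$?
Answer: $20164$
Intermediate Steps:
$E{\left(c \right)} = -7 + c^{2}$
$b{\left(a,O \right)} = 9 + a$
$\left(b{\left(E{\left(-5 \right)},-1 \right)} + 115\right)^{2} = \left(\left(9 - \left(7 - \left(-5\right)^{2}\right)\right) + 115\right)^{2} = \left(\left(9 + \left(-7 + 25\right)\right) + 115\right)^{2} = \left(\left(9 + 18\right) + 115\right)^{2} = \left(27 + 115\right)^{2} = 142^{2} = 20164$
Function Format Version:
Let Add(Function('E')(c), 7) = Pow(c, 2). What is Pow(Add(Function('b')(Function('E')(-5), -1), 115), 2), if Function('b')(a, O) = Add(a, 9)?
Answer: 20164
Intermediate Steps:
Function('E')(c) = Add(-7, Pow(c, 2))
Function('b')(a, O) = Add(9, a)
Pow(Add(Function('b')(Function('E')(-5), -1), 115), 2) = Pow(Add(Add(9, Add(-7, Pow(-5, 2))), 115), 2) = Pow(Add(Add(9, Add(-7, 25)), 115), 2) = Pow(Add(Add(9, 18), 115), 2) = Pow(Add(27, 115), 2) = Pow(142, 2) = 20164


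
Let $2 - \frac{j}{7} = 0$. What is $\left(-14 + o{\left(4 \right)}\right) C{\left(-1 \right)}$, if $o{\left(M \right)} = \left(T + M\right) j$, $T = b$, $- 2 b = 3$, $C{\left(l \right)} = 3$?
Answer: $63$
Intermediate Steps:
$j = 14$ ($j = 14 - 0 = 14 + 0 = 14$)
$b = - \frac{3}{2}$ ($b = \left(- \frac{1}{2}\right) 3 = - \frac{3}{2} \approx -1.5$)
$T = - \frac{3}{2} \approx -1.5$
$o{\left(M \right)} = -21 + 14 M$ ($o{\left(M \right)} = \left(- \frac{3}{2} + M\right) 14 = -21 + 14 M$)
$\left(-14 + o{\left(4 \right)}\right) C{\left(-1 \right)} = \left(-14 + \left(-21 + 14 \cdot 4\right)\right) 3 = \left(-14 + \left(-21 + 56\right)\right) 3 = \left(-14 + 35\right) 3 = 21 \cdot 3 = 63$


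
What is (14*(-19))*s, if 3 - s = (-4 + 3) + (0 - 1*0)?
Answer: -1064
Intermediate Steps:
s = 4 (s = 3 - ((-4 + 3) + (0 - 1*0)) = 3 - (-1 + (0 + 0)) = 3 - (-1 + 0) = 3 - 1*(-1) = 3 + 1 = 4)
(14*(-19))*s = (14*(-19))*4 = -266*4 = -1064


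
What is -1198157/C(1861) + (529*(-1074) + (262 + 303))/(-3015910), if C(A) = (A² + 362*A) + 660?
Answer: -1265074774667/12478819218330 ≈ -0.10138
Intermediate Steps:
C(A) = 660 + A² + 362*A
-1198157/C(1861) + (529*(-1074) + (262 + 303))/(-3015910) = -1198157/(660 + 1861² + 362*1861) + (529*(-1074) + (262 + 303))/(-3015910) = -1198157/(660 + 3463321 + 673682) + (-568146 + 565)*(-1/3015910) = -1198157/4137663 - 567581*(-1/3015910) = -1198157*1/4137663 + 567581/3015910 = -1198157/4137663 + 567581/3015910 = -1265074774667/12478819218330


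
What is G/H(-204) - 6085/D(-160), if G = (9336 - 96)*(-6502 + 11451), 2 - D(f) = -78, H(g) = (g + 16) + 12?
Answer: -4158377/16 ≈ -2.5990e+5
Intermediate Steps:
H(g) = 28 + g (H(g) = (16 + g) + 12 = 28 + g)
D(f) = 80 (D(f) = 2 - 1*(-78) = 2 + 78 = 80)
G = 45728760 (G = 9240*4949 = 45728760)
G/H(-204) - 6085/D(-160) = 45728760/(28 - 204) - 6085/80 = 45728760/(-176) - 6085*1/80 = 45728760*(-1/176) - 1217/16 = -519645/2 - 1217/16 = -4158377/16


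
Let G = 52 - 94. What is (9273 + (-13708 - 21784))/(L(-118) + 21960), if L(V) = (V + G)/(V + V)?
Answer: -1546921/1295680 ≈ -1.1939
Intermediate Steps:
G = -42
L(V) = (-42 + V)/(2*V) (L(V) = (V - 42)/(V + V) = (-42 + V)/((2*V)) = (-42 + V)*(1/(2*V)) = (-42 + V)/(2*V))
(9273 + (-13708 - 21784))/(L(-118) + 21960) = (9273 + (-13708 - 21784))/((½)*(-42 - 118)/(-118) + 21960) = (9273 - 35492)/((½)*(-1/118)*(-160) + 21960) = -26219/(40/59 + 21960) = -26219/1295680/59 = -26219*59/1295680 = -1546921/1295680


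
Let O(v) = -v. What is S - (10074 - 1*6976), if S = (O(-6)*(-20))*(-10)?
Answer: -1898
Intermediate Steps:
S = 1200 (S = (-1*(-6)*(-20))*(-10) = (6*(-20))*(-10) = -120*(-10) = 1200)
S - (10074 - 1*6976) = 1200 - (10074 - 1*6976) = 1200 - (10074 - 6976) = 1200 - 1*3098 = 1200 - 3098 = -1898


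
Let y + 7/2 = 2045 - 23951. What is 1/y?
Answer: -2/43819 ≈ -4.5642e-5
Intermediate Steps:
y = -43819/2 (y = -7/2 + (2045 - 23951) = -7/2 - 21906 = -43819/2 ≈ -21910.)
1/y = 1/(-43819/2) = -2/43819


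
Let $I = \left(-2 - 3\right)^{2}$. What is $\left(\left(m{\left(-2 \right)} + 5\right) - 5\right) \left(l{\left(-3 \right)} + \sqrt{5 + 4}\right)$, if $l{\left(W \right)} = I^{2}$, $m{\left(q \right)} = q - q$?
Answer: $0$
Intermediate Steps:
$I = 25$ ($I = \left(-5\right)^{2} = 25$)
$m{\left(q \right)} = 0$
$l{\left(W \right)} = 625$ ($l{\left(W \right)} = 25^{2} = 625$)
$\left(\left(m{\left(-2 \right)} + 5\right) - 5\right) \left(l{\left(-3 \right)} + \sqrt{5 + 4}\right) = \left(\left(0 + 5\right) - 5\right) \left(625 + \sqrt{5 + 4}\right) = \left(5 - 5\right) \left(625 + \sqrt{9}\right) = 0 \left(625 + 3\right) = 0 \cdot 628 = 0$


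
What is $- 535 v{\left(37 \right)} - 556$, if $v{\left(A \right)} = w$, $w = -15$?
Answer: $7469$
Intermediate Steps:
$v{\left(A \right)} = -15$
$- 535 v{\left(37 \right)} - 556 = \left(-535\right) \left(-15\right) - 556 = 8025 - 556 = 7469$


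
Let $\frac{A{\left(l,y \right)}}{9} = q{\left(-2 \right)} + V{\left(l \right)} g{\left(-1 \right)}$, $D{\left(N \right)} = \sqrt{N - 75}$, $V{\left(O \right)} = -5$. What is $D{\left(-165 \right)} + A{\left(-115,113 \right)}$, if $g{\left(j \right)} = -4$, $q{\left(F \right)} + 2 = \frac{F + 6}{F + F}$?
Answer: $153 + 4 i \sqrt{15} \approx 153.0 + 15.492 i$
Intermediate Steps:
$q{\left(F \right)} = -2 + \frac{6 + F}{2 F}$ ($q{\left(F \right)} = -2 + \frac{F + 6}{F + F} = -2 + \frac{6 + F}{2 F}$)
$D{\left(N \right)} = \sqrt{-75 + N}$
$A{\left(l,y \right)} = 153$ ($A{\left(l,y \right)} = 9 \left(\left(- \frac{3}{2} + \frac{3}{-2}\right) - -20\right) = 9 \left(\left(- \frac{3}{2} + 3 \left(- \frac{1}{2}\right)\right) + 20\right) = 9 \left(\left(- \frac{3}{2} - \frac{3}{2}\right) + 20\right) = 9 \left(-3 + 20\right) = 9 \cdot 17 = 153$)
$D{\left(-165 \right)} + A{\left(-115,113 \right)} = \sqrt{-75 - 165} + 153 = \sqrt{-240} + 153 = 4 i \sqrt{15} + 153 = 153 + 4 i \sqrt{15}$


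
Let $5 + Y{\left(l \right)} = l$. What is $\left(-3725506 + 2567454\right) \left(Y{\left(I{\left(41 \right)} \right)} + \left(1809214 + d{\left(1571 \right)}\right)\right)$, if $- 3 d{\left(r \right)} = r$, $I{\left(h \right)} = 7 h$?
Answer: $- \frac{6284652085684}{3} \approx -2.0949 \cdot 10^{12}$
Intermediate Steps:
$d{\left(r \right)} = - \frac{r}{3}$
$Y{\left(l \right)} = -5 + l$
$\left(-3725506 + 2567454\right) \left(Y{\left(I{\left(41 \right)} \right)} + \left(1809214 + d{\left(1571 \right)}\right)\right) = \left(-3725506 + 2567454\right) \left(\left(-5 + 7 \cdot 41\right) + \left(1809214 - \frac{1571}{3}\right)\right) = - 1158052 \left(\left(-5 + 287\right) + \left(1809214 - \frac{1571}{3}\right)\right) = - 1158052 \left(282 + \frac{5426071}{3}\right) = \left(-1158052\right) \frac{5426917}{3} = - \frac{6284652085684}{3}$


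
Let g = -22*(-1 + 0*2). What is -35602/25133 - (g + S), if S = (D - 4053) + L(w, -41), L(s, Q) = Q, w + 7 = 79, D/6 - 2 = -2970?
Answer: 549874438/25133 ≈ 21879.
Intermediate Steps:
D = -17808 (D = 12 + 6*(-2970) = 12 - 17820 = -17808)
w = 72 (w = -7 + 79 = 72)
S = -21902 (S = (-17808 - 4053) - 41 = -21861 - 41 = -21902)
g = 22 (g = -22*(-1 + 0) = -22*(-1) = 22)
-35602/25133 - (g + S) = -35602/25133 - (22 - 21902) = -35602*1/25133 - 1*(-21880) = -35602/25133 + 21880 = 549874438/25133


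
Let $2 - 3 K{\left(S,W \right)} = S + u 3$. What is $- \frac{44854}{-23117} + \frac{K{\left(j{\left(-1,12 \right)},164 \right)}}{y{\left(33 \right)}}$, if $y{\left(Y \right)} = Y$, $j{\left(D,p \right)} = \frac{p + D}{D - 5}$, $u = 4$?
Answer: $\frac{25510543}{13731498} \approx 1.8578$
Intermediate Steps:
$j{\left(D,p \right)} = \frac{D + p}{-5 + D}$
$K{\left(S,W \right)} = - \frac{10}{3} - \frac{S}{3}$ ($K{\left(S,W \right)} = \frac{2}{3} - \frac{S + 4 \cdot 3}{3} = \frac{2}{3} - \frac{S + 12}{3} = \frac{2}{3} - \frac{12 + S}{3} = \frac{2}{3} - \left(4 + \frac{S}{3}\right) = - \frac{10}{3} - \frac{S}{3}$)
$- \frac{44854}{-23117} + \frac{K{\left(j{\left(-1,12 \right)},164 \right)}}{y{\left(33 \right)}} = - \frac{44854}{-23117} + \frac{- \frac{10}{3} - \frac{\frac{1}{-5 - 1} \left(-1 + 12\right)}{3}}{33} = \left(-44854\right) \left(- \frac{1}{23117}\right) + \left(- \frac{10}{3} - \frac{\frac{1}{-6} \cdot 11}{3}\right) \frac{1}{33} = \frac{44854}{23117} + \left(- \frac{10}{3} - \frac{\left(- \frac{1}{6}\right) 11}{3}\right) \frac{1}{33} = \frac{44854}{23117} + \left(- \frac{10}{3} - - \frac{11}{18}\right) \frac{1}{33} = \frac{44854}{23117} + \left(- \frac{10}{3} + \frac{11}{18}\right) \frac{1}{33} = \frac{44854}{23117} - \frac{49}{594} = \frac{25510543}{13731498}$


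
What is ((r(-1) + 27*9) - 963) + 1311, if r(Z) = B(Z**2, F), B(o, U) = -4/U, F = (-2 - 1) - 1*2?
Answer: 2959/5 ≈ 591.80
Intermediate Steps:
F = -5 (F = -3 - 2 = -5)
r(Z) = 4/5 (r(Z) = -4/(-5) = -4*(-1/5) = 4/5)
((r(-1) + 27*9) - 963) + 1311 = ((4/5 + 27*9) - 963) + 1311 = ((4/5 + 243) - 963) + 1311 = (1219/5 - 963) + 1311 = -3596/5 + 1311 = 2959/5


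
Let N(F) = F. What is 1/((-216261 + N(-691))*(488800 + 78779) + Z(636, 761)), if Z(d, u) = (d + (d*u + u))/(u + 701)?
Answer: -1462/180026877156703 ≈ -8.1210e-12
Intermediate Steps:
Z(d, u) = (d + u + d*u)/(701 + u) (Z(d, u) = (d + (u + d*u))/(701 + u) = (d + u + d*u)/(701 + u))
1/((-216261 + N(-691))*(488800 + 78779) + Z(636, 761)) = 1/((-216261 - 691)*(488800 + 78779) + (636 + 761 + 636*761)/(701 + 761)) = 1/(-216952*567579 + (636 + 761 + 483996)/1462) = 1/(-123137399208 + (1/1462)*485393) = 1/(-123137399208 + 485393/1462) = 1/(-180026877156703/1462) = -1462/180026877156703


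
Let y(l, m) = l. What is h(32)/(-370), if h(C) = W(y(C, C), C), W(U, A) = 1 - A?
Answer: 31/370 ≈ 0.083784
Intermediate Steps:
h(C) = 1 - C
h(32)/(-370) = (1 - 1*32)/(-370) = (1 - 32)*(-1/370) = -31*(-1/370) = 31/370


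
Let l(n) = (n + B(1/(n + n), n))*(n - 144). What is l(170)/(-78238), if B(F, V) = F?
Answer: -751413/13300460 ≈ -0.056495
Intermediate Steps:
l(n) = (-144 + n)*(n + 1/(2*n)) (l(n) = (n + 1/(n + n))*(n - 144) = (n + 1/(2*n))*(-144 + n) = (-144 + n)*(n + 1/(2*n)))
l(170)/(-78238) = (½ + 170² - 144*170 - 72/170)/(-78238) = (½ + 28900 - 24480 - 72*1/170)*(-1/78238) = (½ + 28900 - 24480 - 36/85)*(-1/78238) = (751413/170)*(-1/78238) = -751413/13300460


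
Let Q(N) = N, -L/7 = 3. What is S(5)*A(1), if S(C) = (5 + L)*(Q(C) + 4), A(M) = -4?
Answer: 576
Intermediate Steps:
L = -21 (L = -7*3 = -21)
S(C) = -64 - 16*C (S(C) = (5 - 21)*(C + 4) = -16*(4 + C) = -64 - 16*C)
S(5)*A(1) = (-64 - 16*5)*(-4) = (-64 - 80)*(-4) = -144*(-4) = 576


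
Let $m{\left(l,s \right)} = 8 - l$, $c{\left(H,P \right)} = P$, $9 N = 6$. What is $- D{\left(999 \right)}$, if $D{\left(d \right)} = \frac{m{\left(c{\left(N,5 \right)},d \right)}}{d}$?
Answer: $- \frac{1}{333} \approx -0.003003$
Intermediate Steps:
$N = \frac{2}{3}$ ($N = \frac{1}{9} \cdot 6 = \frac{2}{3} \approx 0.66667$)
$D{\left(d \right)} = \frac{3}{d}$ ($D{\left(d \right)} = \frac{8 - 5}{d} = \frac{3}{d}$)
$- D{\left(999 \right)} = - \frac{3}{999} = \left(-1\right) \frac{1}{333} = - \frac{1}{333}$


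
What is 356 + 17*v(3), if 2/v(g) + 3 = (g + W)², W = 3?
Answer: 11782/33 ≈ 357.03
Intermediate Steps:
v(g) = 2/(-3 + (3 + g)²) (v(g) = 2/(-3 + (g + 3)²) = 2/(-3 + (3 + g)²))
356 + 17*v(3) = 356 + 17*(2/(-3 + (3 + 3)²)) = 356 + 17*(2/(-3 + 6²)) = 356 + 17*(2/(-3 + 36)) = 356 + 17*(2/33) = 356 + 34/33 = 11782/33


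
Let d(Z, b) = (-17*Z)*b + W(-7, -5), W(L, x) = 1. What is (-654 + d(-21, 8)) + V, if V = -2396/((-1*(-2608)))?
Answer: 1435757/652 ≈ 2202.1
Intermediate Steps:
d(Z, b) = 1 - 17*Z*b (d(Z, b) = (-17*Z)*b + 1 = -17*Z*b + 1 = 1 - 17*Z*b)
V = -599/652 (V = -2396/2608 = -2396*1/2608 = -599/652 ≈ -0.91871)
(-654 + d(-21, 8)) + V = (-654 + (1 - 17*(-21)*8)) - 599/652 = (-654 + (1 + 2856)) - 599/652 = (-654 + 2857) - 599/652 = 2203 - 599/652 = 1435757/652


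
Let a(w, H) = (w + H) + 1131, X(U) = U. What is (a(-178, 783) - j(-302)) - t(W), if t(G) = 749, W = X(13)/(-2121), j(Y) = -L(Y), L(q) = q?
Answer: 685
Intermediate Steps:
j(Y) = -Y
W = -13/2121 (W = 13/(-2121) = 13*(-1/2121) = -13/2121 ≈ -0.0061292)
a(w, H) = 1131 + H + w (a(w, H) = (H + w) + 1131 = 1131 + H + w)
(a(-178, 783) - j(-302)) - t(W) = ((1131 + 783 - 178) - (-1)*(-302)) - 1*749 = (1736 - 1*302) - 749 = (1736 - 302) - 749 = 1434 - 749 = 685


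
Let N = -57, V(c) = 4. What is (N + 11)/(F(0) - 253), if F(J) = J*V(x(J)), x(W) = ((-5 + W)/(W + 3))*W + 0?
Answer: 2/11 ≈ 0.18182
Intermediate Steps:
x(W) = W*(-5 + W)/(3 + W) (x(W) = ((-5 + W)/(3 + W))*W + 0 = W*(-5 + W)/(3 + W) + 0 = W*(-5 + W)/(3 + W))
F(J) = 4*J (F(J) = J*4 = 4*J)
(N + 11)/(F(0) - 253) = (-57 + 11)/(4*0 - 253) = -46/(0 - 253) = -46/(-253) = -46*(-1/253) = 2/11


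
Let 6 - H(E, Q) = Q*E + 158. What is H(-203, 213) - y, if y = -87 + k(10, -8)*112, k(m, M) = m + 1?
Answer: 41942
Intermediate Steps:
k(m, M) = 1 + m
H(E, Q) = -152 - E*Q (H(E, Q) = 6 - (Q*E + 158) = 6 - (E*Q + 158) = 6 - (158 + E*Q) = 6 + (-158 - E*Q) = -152 - E*Q)
y = 1145 (y = -87 + (1 + 10)*112 = -87 + 11*112 = -87 + 1232 = 1145)
H(-203, 213) - y = (-152 - 1*(-203)*213) - 1*1145 = (-152 + 43239) - 1145 = 43087 - 1145 = 41942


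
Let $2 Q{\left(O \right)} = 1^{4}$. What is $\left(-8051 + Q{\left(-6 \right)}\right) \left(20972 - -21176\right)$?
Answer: $-339312474$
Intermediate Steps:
$Q{\left(O \right)} = \frac{1}{2}$ ($Q{\left(O \right)} = \frac{1^{4}}{2} = \frac{1}{2} \cdot 1 = \frac{1}{2}$)
$\left(-8051 + Q{\left(-6 \right)}\right) \left(20972 - -21176\right) = \left(-8051 + \frac{1}{2}\right) \left(20972 - -21176\right) = - \frac{16101 \left(20972 + 21176\right)}{2} = \left(- \frac{16101}{2}\right) 42148 = -339312474$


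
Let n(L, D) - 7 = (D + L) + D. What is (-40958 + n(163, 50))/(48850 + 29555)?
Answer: -40688/78405 ≈ -0.51895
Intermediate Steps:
n(L, D) = 7 + L + 2*D (n(L, D) = 7 + ((D + L) + D) = 7 + (L + 2*D) = 7 + L + 2*D)
(-40958 + n(163, 50))/(48850 + 29555) = (-40958 + (7 + 163 + 2*50))/(48850 + 29555) = (-40958 + (7 + 163 + 100))/78405 = (-40958 + 270)*(1/78405) = -40688*1/78405 = -40688/78405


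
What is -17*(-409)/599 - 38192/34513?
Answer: 217091881/20673287 ≈ 10.501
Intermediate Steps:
-17*(-409)/599 - 38192/34513 = 6953*(1/599) - 38192*1/34513 = 6953/599 - 38192/34513 = 217091881/20673287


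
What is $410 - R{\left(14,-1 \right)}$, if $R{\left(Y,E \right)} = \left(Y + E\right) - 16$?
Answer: $413$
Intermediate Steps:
$R{\left(Y,E \right)} = -16 + E + Y$ ($R{\left(Y,E \right)} = \left(E + Y\right) - 16 = -16 + E + Y$)
$410 - R{\left(14,-1 \right)} = 410 - \left(-16 - 1 + 14\right) = 410 - -3 = 410 + 3 = 413$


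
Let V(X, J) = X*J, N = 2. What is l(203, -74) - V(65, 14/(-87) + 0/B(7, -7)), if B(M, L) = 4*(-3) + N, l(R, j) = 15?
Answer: 2215/87 ≈ 25.460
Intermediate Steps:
B(M, L) = -10 (B(M, L) = 4*(-3) + 2 = -12 + 2 = -10)
V(X, J) = J*X
l(203, -74) - V(65, 14/(-87) + 0/B(7, -7)) = 15 - (14/(-87) + 0/(-10))*65 = 15 - (14*(-1/87) + 0*(-⅒))*65 = 15 - (-14/87 + 0)*65 = 15 - (-14)*65/87 = 15 - 1*(-910/87) = 15 + 910/87 = 2215/87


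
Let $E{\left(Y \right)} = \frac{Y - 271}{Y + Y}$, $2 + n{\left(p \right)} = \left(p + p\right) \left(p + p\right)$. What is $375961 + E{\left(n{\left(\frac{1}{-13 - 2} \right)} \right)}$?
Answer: $\frac{335418633}{892} \approx 3.7603 \cdot 10^{5}$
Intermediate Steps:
$n{\left(p \right)} = -2 + 4 p^{2}$ ($n{\left(p \right)} = -2 + \left(p + p\right) \left(p + p\right) = -2 + 2 p 2 p = -2 + 4 p^{2}$)
$E{\left(Y \right)} = \frac{-271 + Y}{2 Y}$
$375961 + E{\left(n{\left(\frac{1}{-13 - 2} \right)} \right)} = 375961 + \frac{-271 - \left(2 - 4 \left(\frac{1}{-13 - 2}\right)^{2}\right)}{2 \left(-2 + 4 \left(\frac{1}{-13 - 2}\right)^{2}\right)} = 375961 + \frac{-271 - \left(2 - 4 \left(\frac{1}{-15}\right)^{2}\right)}{2 \left(-2 + 4 \left(\frac{1}{-15}\right)^{2}\right)} = 375961 + \frac{-271 - \left(2 - 4 \left(- \frac{1}{15}\right)^{2}\right)}{2 \left(-2 + 4 \left(- \frac{1}{15}\right)^{2}\right)} = 375961 + \frac{-271 + \left(-2 + 4 \cdot \frac{1}{225}\right)}{2 \left(-2 + 4 \cdot \frac{1}{225}\right)} = 375961 + \frac{-271 + \left(-2 + \frac{4}{225}\right)}{2 \left(-2 + \frac{4}{225}\right)} = 375961 + \frac{-271 - \frac{446}{225}}{2 \left(- \frac{446}{225}\right)} = 375961 + \frac{1}{2} \left(- \frac{225}{446}\right) \left(- \frac{61421}{225}\right) = 375961 + \frac{61421}{892} = \frac{335418633}{892}$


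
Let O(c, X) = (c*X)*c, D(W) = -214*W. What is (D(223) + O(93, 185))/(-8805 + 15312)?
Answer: 1552343/6507 ≈ 238.57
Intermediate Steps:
O(c, X) = X*c² (O(c, X) = (X*c)*c = X*c²)
(D(223) + O(93, 185))/(-8805 + 15312) = (-214*223 + 185*93²)/(-8805 + 15312) = (-47722 + 185*8649)/6507 = (-47722 + 1600065)*(1/6507) = 1552343*(1/6507) = 1552343/6507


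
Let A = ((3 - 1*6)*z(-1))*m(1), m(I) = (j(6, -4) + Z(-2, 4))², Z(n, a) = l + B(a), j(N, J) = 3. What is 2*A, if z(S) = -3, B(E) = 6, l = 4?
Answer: 3042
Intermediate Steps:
Z(n, a) = 10 (Z(n, a) = 4 + 6 = 10)
m(I) = 169 (m(I) = (3 + 10)² = 13² = 169)
A = 1521 (A = ((3 - 1*6)*(-3))*169 = ((3 - 6)*(-3))*169 = -3*(-3)*169 = 9*169 = 1521)
2*A = 2*1521 = 3042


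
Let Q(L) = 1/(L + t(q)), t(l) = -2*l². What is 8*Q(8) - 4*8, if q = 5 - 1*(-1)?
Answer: -257/8 ≈ -32.125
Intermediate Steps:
q = 6 (q = 5 + 1 = 6)
Q(L) = 1/(-72 + L) (Q(L) = 1/(L - 2*6²) = 1/(L - 2*36) = 1/(L - 72) = 1/(-72 + L))
8*Q(8) - 4*8 = 8/(-72 + 8) - 4*8 = 8/(-64) - 32 = 8*(-1/64) - 32 = -⅛ - 32 = -257/8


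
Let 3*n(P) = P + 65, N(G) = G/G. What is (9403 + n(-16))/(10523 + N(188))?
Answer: 14129/15786 ≈ 0.89503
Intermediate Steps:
N(G) = 1
n(P) = 65/3 + P/3 (n(P) = (P + 65)/3 = (65 + P)/3 = 65/3 + P/3)
(9403 + n(-16))/(10523 + N(188)) = (9403 + (65/3 + (1/3)*(-16)))/(10523 + 1) = (9403 + (65/3 - 16/3))/10524 = (9403 + 49/3)*(1/10524) = (28258/3)*(1/10524) = 14129/15786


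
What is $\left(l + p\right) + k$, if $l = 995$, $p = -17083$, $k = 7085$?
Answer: $-9003$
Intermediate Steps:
$\left(l + p\right) + k = \left(995 - 17083\right) + 7085 = -16088 + 7085 = -9003$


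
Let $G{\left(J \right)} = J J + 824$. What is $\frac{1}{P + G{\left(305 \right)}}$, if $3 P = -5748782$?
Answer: $- \frac{3}{5467235} \approx -5.4872 \cdot 10^{-7}$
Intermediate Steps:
$P = - \frac{5748782}{3}$ ($P = \frac{1}{3} \left(-5748782\right) = - \frac{5748782}{3} \approx -1.9163 \cdot 10^{6}$)
$G{\left(J \right)} = 824 + J^{2}$ ($G{\left(J \right)} = J^{2} + 824 = 824 + J^{2}$)
$\frac{1}{P + G{\left(305 \right)}} = \frac{1}{- \frac{5748782}{3} + \left(824 + 305^{2}\right)} = \frac{1}{- \frac{5748782}{3} + \left(824 + 93025\right)} = \frac{1}{- \frac{5748782}{3} + 93849} = \frac{1}{- \frac{5467235}{3}} = - \frac{3}{5467235}$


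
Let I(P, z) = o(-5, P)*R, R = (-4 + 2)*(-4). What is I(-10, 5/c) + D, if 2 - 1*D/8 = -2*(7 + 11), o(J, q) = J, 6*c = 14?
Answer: 264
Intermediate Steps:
c = 7/3 (c = (⅙)*14 = 7/3 ≈ 2.3333)
R = 8 (R = -2*(-4) = 8)
D = 304 (D = 16 - (-16)*(7 + 11) = 16 - (-16)*18 = 16 - 8*(-36) = 16 + 288 = 304)
I(P, z) = -40 (I(P, z) = -5*8 = -40)
I(-10, 5/c) + D = -40 + 304 = 264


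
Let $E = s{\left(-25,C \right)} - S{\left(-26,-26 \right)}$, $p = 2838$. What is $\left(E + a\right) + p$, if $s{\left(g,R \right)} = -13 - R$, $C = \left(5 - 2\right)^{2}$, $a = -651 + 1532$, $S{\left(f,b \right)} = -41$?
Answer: $3738$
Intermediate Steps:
$a = 881$
$C = 9$ ($C = 3^{2} = 9$)
$E = 19$ ($E = \left(-13 - 9\right) - -41 = \left(-13 - 9\right) + 41 = -22 + 41 = 19$)
$\left(E + a\right) + p = \left(19 + 881\right) + 2838 = 900 + 2838 = 3738$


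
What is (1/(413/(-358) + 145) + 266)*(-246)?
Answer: -3369845760/51497 ≈ -65438.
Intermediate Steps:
(1/(413/(-358) + 145) + 266)*(-246) = (1/(413*(-1/358) + 145) + 266)*(-246) = (1/(-413/358 + 145) + 266)*(-246) = (1/(51497/358) + 266)*(-246) = (358/51497 + 266)*(-246) = (13698560/51497)*(-246) = -3369845760/51497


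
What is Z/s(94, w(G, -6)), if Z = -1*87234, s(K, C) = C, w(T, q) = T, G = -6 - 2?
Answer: 43617/4 ≈ 10904.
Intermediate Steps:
G = -8
Z = -87234
Z/s(94, w(G, -6)) = -87234/(-8) = -87234*(-⅛) = 43617/4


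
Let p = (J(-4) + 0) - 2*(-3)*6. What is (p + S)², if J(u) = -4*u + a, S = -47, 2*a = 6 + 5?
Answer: 441/4 ≈ 110.25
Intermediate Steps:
a = 11/2 (a = (6 + 5)/2 = (½)*11 = 11/2 ≈ 5.5000)
J(u) = 11/2 - 4*u (J(u) = -4*u + 11/2 = 11/2 - 4*u)
p = 115/2 (p = ((11/2 - 4*(-4)) + 0) - 2*(-3)*6 = ((11/2 + 16) + 0) + 6*6 = (43/2 + 0) + 36 = 43/2 + 36 = 115/2 ≈ 57.500)
(p + S)² = (115/2 - 47)² = (21/2)² = 441/4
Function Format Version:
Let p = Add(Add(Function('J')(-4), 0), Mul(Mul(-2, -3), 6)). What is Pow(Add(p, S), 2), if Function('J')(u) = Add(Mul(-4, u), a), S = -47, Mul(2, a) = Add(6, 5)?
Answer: Rational(441, 4) ≈ 110.25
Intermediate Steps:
a = Rational(11, 2) (a = Mul(Rational(1, 2), Add(6, 5)) = Mul(Rational(1, 2), 11) = Rational(11, 2) ≈ 5.5000)
Function('J')(u) = Add(Rational(11, 2), Mul(-4, u)) (Function('J')(u) = Add(Mul(-4, u), Rational(11, 2)) = Add(Rational(11, 2), Mul(-4, u)))
p = Rational(115, 2) (p = Add(Add(Add(Rational(11, 2), Mul(-4, -4)), 0), Mul(Mul(-2, -3), 6)) = Add(Add(Add(Rational(11, 2), 16), 0), Mul(6, 6)) = Add(Add(Rational(43, 2), 0), 36) = Add(Rational(43, 2), 36) = Rational(115, 2) ≈ 57.500)
Pow(Add(p, S), 2) = Pow(Add(Rational(115, 2), -47), 2) = Pow(Rational(21, 2), 2) = Rational(441, 4)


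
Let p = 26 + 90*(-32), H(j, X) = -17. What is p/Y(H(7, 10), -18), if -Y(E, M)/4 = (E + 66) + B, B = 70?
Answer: 1427/238 ≈ 5.9958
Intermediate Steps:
p = -2854 (p = 26 - 2880 = -2854)
Y(E, M) = -544 - 4*E (Y(E, M) = -4*((E + 66) + 70) = -4*((66 + E) + 70) = -4*(136 + E) = -544 - 4*E)
p/Y(H(7, 10), -18) = -2854/(-544 - 4*(-17)) = -2854/(-544 + 68) = -2854/(-476) = -2854*(-1/476) = 1427/238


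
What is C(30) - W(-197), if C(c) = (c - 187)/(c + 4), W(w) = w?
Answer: 6541/34 ≈ 192.38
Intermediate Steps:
C(c) = (-187 + c)/(4 + c)
C(30) - W(-197) = (-187 + 30)/(4 + 30) - 1*(-197) = -157/34 + 197 = 6541/34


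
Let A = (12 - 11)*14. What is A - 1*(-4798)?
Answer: 4812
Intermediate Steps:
A = 14 (A = 1*14 = 14)
A - 1*(-4798) = 14 - 1*(-4798) = 14 + 4798 = 4812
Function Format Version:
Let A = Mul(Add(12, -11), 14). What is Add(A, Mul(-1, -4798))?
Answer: 4812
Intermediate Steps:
A = 14 (A = Mul(1, 14) = 14)
Add(A, Mul(-1, -4798)) = Add(14, Mul(-1, -4798)) = Add(14, 4798) = 4812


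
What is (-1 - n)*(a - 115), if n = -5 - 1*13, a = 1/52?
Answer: -101643/52 ≈ -1954.7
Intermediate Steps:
a = 1/52 ≈ 0.019231
n = -18 (n = -5 - 13 = -18)
(-1 - n)*(a - 115) = (-1 - 1*(-18))*(1/52 - 115) = (-1 + 18)*(-5979/52) = 17*(-5979/52) = -101643/52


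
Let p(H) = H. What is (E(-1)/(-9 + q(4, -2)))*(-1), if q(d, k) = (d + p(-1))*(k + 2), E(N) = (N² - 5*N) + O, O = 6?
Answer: 4/3 ≈ 1.3333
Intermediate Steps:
E(N) = 6 + N² - 5*N (E(N) = (N² - 5*N) + 6 = 6 + N² - 5*N)
q(d, k) = (-1 + d)*(2 + k) (q(d, k) = (d - 1)*(k + 2) = (-1 + d)*(2 + k))
(E(-1)/(-9 + q(4, -2)))*(-1) = ((6 + (-1)² - 5*(-1))/(-9 + (-2 - 1*(-2) + 2*4 + 4*(-2))))*(-1) = ((6 + 1 + 5)/(-9 + (-2 + 2 + 8 - 8)))*(-1) = (12/(-9 + 0))*(-1) = (12/(-9))*(-1) = -⅑*12*(-1) = -4/3*(-1) = 4/3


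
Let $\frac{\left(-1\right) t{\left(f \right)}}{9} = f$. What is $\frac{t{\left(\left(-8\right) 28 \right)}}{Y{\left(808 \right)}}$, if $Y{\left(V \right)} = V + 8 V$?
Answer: $\frac{28}{101} \approx 0.27723$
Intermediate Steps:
$t{\left(f \right)} = - 9 f$
$Y{\left(V \right)} = 9 V$
$\frac{t{\left(\left(-8\right) 28 \right)}}{Y{\left(808 \right)}} = \frac{\left(-9\right) \left(\left(-8\right) 28\right)}{9 \cdot 808} = \frac{\left(-9\right) \left(-224\right)}{7272} = 2016 \cdot \frac{1}{7272} = \frac{28}{101}$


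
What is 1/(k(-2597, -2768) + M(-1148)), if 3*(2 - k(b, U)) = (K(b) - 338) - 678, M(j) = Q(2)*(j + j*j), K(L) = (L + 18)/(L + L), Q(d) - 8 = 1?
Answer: 5194/61554844539 ≈ 8.4380e-8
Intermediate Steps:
Q(d) = 9 (Q(d) = 8 + 1 = 9)
K(L) = (18 + L)/(2*L) (K(L) = (18 + L)/((2*L)) = (18 + L)*(1/(2*L)) = (18 + L)/(2*L))
M(j) = 9*j + 9*j² (M(j) = 9*(j + j*j) = 9*(j + j²) = 9*j + 9*j²)
k(b, U) = 1022/3 - (18 + b)/(6*b) (k(b, U) = 2 - (((18 + b)/(2*b) - 338) - 678)/3 = 2 - ((-338 + (18 + b)/(2*b)) - 678)/3 = 2 - (-1016 + (18 + b)/(2*b))/3 = 2 + (1016/3 - (18 + b)/(6*b)) = 1022/3 - (18 + b)/(6*b))
1/(k(-2597, -2768) + M(-1148)) = 1/((681/2 - 3/(-2597)) + 9*(-1148)*(1 - 1148)) = 1/((681/2 - 3*(-1/2597)) + 9*(-1148)*(-1147)) = 1/((681/2 + 3/2597) + 11850804) = 1/(1768563/5194 + 11850804) = 1/(61554844539/5194) = 5194/61554844539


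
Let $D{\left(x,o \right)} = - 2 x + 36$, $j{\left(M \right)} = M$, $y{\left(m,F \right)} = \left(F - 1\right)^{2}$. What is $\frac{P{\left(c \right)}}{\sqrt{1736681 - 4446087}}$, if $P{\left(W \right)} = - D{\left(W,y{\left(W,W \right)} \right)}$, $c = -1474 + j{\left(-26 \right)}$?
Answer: $\frac{1518 i \sqrt{55294}}{193529} \approx 1.8444 i$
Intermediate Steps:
$y{\left(m,F \right)} = \left(-1 + F\right)^{2}$
$c = -1500$ ($c = -1474 - 26 = -1500$)
$D{\left(x,o \right)} = 36 - 2 x$
$P{\left(W \right)} = -36 + 2 W$ ($P{\left(W \right)} = - (36 - 2 W) = -36 + 2 W$)
$\frac{P{\left(c \right)}}{\sqrt{1736681 - 4446087}} = \frac{-36 + 2 \left(-1500\right)}{\sqrt{1736681 - 4446087}} = \frac{-36 - 3000}{\sqrt{-2709406}} = - \frac{3036}{7 i \sqrt{55294}} = - 3036 \left(- \frac{i \sqrt{55294}}{387058}\right) = \frac{1518 i \sqrt{55294}}{193529}$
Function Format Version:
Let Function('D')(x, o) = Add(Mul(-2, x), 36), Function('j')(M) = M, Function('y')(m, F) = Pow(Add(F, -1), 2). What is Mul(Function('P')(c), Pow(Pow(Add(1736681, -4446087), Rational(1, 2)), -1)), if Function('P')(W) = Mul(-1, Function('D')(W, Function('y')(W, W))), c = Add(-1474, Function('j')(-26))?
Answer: Mul(Rational(1518, 193529), I, Pow(55294, Rational(1, 2))) ≈ Mul(1.8444, I)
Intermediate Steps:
Function('y')(m, F) = Pow(Add(-1, F), 2)
c = -1500 (c = Add(-1474, -26) = -1500)
Function('D')(x, o) = Add(36, Mul(-2, x))
Function('P')(W) = Add(-36, Mul(2, W)) (Function('P')(W) = Mul(-1, Add(36, Mul(-2, W))) = Add(-36, Mul(2, W)))
Mul(Function('P')(c), Pow(Pow(Add(1736681, -4446087), Rational(1, 2)), -1)) = Mul(Add(-36, Mul(2, -1500)), Pow(Pow(Add(1736681, -4446087), Rational(1, 2)), -1)) = Mul(Add(-36, -3000), Pow(Pow(-2709406, Rational(1, 2)), -1)) = Mul(-3036, Pow(Mul(7, I, Pow(55294, Rational(1, 2))), -1)) = Mul(-3036, Mul(Rational(-1, 387058), I, Pow(55294, Rational(1, 2)))) = Mul(Rational(1518, 193529), I, Pow(55294, Rational(1, 2)))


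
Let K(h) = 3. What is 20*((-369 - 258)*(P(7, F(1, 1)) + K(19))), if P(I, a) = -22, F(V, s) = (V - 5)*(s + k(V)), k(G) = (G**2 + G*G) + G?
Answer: 238260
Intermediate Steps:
k(G) = G + 2*G**2 (k(G) = (G**2 + G**2) + G = 2*G**2 + G = G + 2*G**2)
F(V, s) = (-5 + V)*(s + V*(1 + 2*V)) (F(V, s) = (V - 5)*(s + V*(1 + 2*V)) = (-5 + V)*(s + V*(1 + 2*V)))
20*((-369 - 258)*(P(7, F(1, 1)) + K(19))) = 20*((-369 - 258)*(-22 + 3)) = 20*(-627*(-19)) = 20*11913 = 238260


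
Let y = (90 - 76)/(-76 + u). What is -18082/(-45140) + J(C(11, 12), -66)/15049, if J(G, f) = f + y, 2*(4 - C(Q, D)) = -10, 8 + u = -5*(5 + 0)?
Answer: 14667638421/37022496370 ≈ 0.39618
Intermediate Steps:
u = -33 (u = -8 - 5*(5 + 0) = -8 - 5*5 = -8 - 25 = -33)
C(Q, D) = 9 (C(Q, D) = 4 - ½*(-10) = 4 + 5 = 9)
y = -14/109 (y = (90 - 76)/(-76 - 33) = 14/(-109) = 14*(-1/109) = -14/109 ≈ -0.12844)
J(G, f) = -14/109 + f (J(G, f) = f - 14/109 = -14/109 + f)
-18082/(-45140) + J(C(11, 12), -66)/15049 = -18082/(-45140) + (-14/109 - 66)/15049 = -18082*(-1/45140) - 7208/109*1/15049 = 9041/22570 - 7208/1640341 = 14667638421/37022496370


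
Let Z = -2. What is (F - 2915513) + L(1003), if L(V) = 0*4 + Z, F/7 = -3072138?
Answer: -24420481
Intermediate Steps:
F = -21504966 (F = 7*(-3072138) = -21504966)
L(V) = -2 (L(V) = 0*4 - 2 = 0 - 2 = -2)
(F - 2915513) + L(1003) = (-21504966 - 2915513) - 2 = -24420479 - 2 = -24420481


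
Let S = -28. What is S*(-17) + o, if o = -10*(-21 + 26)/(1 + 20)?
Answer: 9946/21 ≈ 473.62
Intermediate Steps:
o = -50/21 (o = -10/(21/5) = -10/(21*(1/5)) = -10/21/5 = -10*5/21 = -50/21 ≈ -2.3810)
S*(-17) + o = -28*(-17) - 50/21 = 476 - 50/21 = 9946/21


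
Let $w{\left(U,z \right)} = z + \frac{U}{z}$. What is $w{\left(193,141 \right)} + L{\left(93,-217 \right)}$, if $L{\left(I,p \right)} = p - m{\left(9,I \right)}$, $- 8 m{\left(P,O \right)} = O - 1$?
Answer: $- \frac{17803}{282} \approx -63.131$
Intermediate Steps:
$m{\left(P,O \right)} = \frac{1}{8} - \frac{O}{8}$ ($m{\left(P,O \right)} = - \frac{O - 1}{8} = - \frac{-1 + O}{8} = \frac{1}{8} - \frac{O}{8}$)
$L{\left(I,p \right)} = - \frac{1}{8} + p + \frac{I}{8}$ ($L{\left(I,p \right)} = p - \left(\frac{1}{8} - \frac{I}{8}\right) = p + \left(- \frac{1}{8} + \frac{I}{8}\right) = - \frac{1}{8} + p + \frac{I}{8}$)
$w{\left(193,141 \right)} + L{\left(93,-217 \right)} = \left(141 + \frac{193}{141}\right) - \frac{411}{2} = \frac{20074}{141} - \frac{411}{2} = - \frac{17803}{282}$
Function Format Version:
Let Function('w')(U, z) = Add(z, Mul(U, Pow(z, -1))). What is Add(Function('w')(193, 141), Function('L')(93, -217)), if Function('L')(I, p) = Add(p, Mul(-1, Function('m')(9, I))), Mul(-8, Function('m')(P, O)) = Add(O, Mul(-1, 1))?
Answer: Rational(-17803, 282) ≈ -63.131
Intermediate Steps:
Function('m')(P, O) = Add(Rational(1, 8), Mul(Rational(-1, 8), O)) (Function('m')(P, O) = Mul(Rational(-1, 8), Add(O, Mul(-1, 1))) = Mul(Rational(-1, 8), Add(O, -1)) = Mul(Rational(-1, 8), Add(-1, O)) = Add(Rational(1, 8), Mul(Rational(-1, 8), O)))
Function('L')(I, p) = Add(Rational(-1, 8), p, Mul(Rational(1, 8), I)) (Function('L')(I, p) = Add(p, Mul(-1, Add(Rational(1, 8), Mul(Rational(-1, 8), I)))) = Add(p, Add(Rational(-1, 8), Mul(Rational(1, 8), I))) = Add(Rational(-1, 8), p, Mul(Rational(1, 8), I)))
Add(Function('w')(193, 141), Function('L')(93, -217)) = Add(Add(141, Mul(193, Pow(141, -1))), Add(Rational(-1, 8), -217, Mul(Rational(1, 8), 93))) = Add(Add(141, Mul(193, Rational(1, 141))), Add(Rational(-1, 8), -217, Rational(93, 8))) = Add(Add(141, Rational(193, 141)), Rational(-411, 2)) = Add(Rational(20074, 141), Rational(-411, 2)) = Rational(-17803, 282)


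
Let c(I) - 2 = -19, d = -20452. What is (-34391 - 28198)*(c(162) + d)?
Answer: 1281134241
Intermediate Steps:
c(I) = -17 (c(I) = 2 - 19 = -17)
(-34391 - 28198)*(c(162) + d) = (-34391 - 28198)*(-17 - 20452) = -62589*(-20469) = 1281134241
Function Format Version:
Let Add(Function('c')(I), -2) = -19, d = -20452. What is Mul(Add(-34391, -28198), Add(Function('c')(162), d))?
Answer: 1281134241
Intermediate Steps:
Function('c')(I) = -17 (Function('c')(I) = Add(2, -19) = -17)
Mul(Add(-34391, -28198), Add(Function('c')(162), d)) = Mul(Add(-34391, -28198), Add(-17, -20452)) = Mul(-62589, -20469) = 1281134241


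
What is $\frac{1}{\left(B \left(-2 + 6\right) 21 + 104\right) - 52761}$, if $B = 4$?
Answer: $- \frac{1}{52321} \approx -1.9113 \cdot 10^{-5}$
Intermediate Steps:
$\frac{1}{\left(B \left(-2 + 6\right) 21 + 104\right) - 52761} = \frac{1}{\left(4 \left(-2 + 6\right) 21 + 104\right) - 52761} = \frac{1}{\left(4 \cdot 4 \cdot 21 + 104\right) - 52761} = \frac{1}{\left(16 \cdot 21 + 104\right) - 52761} = \frac{1}{\left(336 + 104\right) - 52761} = \frac{1}{440 - 52761} = \frac{1}{-52321} = - \frac{1}{52321}$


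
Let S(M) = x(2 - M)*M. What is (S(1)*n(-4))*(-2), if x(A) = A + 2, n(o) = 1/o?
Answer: 3/2 ≈ 1.5000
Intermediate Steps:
x(A) = 2 + A
S(M) = M*(4 - M) (S(M) = (2 + (2 - M))*M = (4 - M)*M = M*(4 - M))
(S(1)*n(-4))*(-2) = ((1*(4 - 1*1))/(-4))*(-2) = ((1*(4 - 1))*(-¼))*(-2) = ((1*3)*(-¼))*(-2) = (3*(-¼))*(-2) = -¾*(-2) = 3/2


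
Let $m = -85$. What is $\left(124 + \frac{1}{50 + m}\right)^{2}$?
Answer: $\frac{18826921}{1225} \approx 15369.0$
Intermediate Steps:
$\left(124 + \frac{1}{50 + m}\right)^{2} = \left(124 + \frac{1}{50 - 85}\right)^{2} = \left(124 + \frac{1}{-35}\right)^{2} = \left(124 - \frac{1}{35}\right)^{2} = \left(\frac{4339}{35}\right)^{2} = \frac{18826921}{1225}$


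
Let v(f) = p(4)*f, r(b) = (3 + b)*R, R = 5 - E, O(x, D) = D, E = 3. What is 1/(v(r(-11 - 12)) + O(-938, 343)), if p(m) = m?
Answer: 1/183 ≈ 0.0054645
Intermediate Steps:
R = 2 (R = 5 - 1*3 = 5 - 3 = 2)
r(b) = 6 + 2*b (r(b) = (3 + b)*2 = 6 + 2*b)
v(f) = 4*f
1/(v(r(-11 - 12)) + O(-938, 343)) = 1/(4*(6 + 2*(-11 - 12)) + 343) = 1/(4*(6 + 2*(-23)) + 343) = 1/(4*(6 - 46) + 343) = 1/(4*(-40) + 343) = 1/(-160 + 343) = 1/183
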